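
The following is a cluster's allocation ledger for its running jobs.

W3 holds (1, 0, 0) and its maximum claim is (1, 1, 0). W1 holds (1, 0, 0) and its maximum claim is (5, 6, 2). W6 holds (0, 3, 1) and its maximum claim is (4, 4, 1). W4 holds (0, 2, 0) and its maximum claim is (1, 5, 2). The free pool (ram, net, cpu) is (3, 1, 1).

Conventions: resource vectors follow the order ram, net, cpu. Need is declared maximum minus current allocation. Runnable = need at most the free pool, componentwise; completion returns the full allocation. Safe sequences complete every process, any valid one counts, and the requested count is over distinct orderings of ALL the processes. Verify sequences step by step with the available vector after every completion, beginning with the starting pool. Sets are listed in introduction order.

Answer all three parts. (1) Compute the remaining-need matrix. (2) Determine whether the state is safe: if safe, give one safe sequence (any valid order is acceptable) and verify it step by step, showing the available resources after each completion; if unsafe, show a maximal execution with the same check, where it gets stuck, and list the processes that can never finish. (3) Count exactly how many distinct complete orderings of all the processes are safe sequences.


(1) Remaining need (order ram, net, cpu):
  W3: (0, 1, 0)
  W1: (4, 6, 2)
  W6: (4, 1, 0)
  W4: (1, 3, 2)
(2) SAFE, for example via the order W3, W6, W4, W1.
Key observation: at W3 the run first touches a limit — (0, 1, 0) against (3, 1, 1), exact on a resource it actually requests.
Verifying each step:
  pool = (3, 1, 1)
  W3 needs (0, 1, 0) <= (3, 1, 1) -> finishes; pool += (1, 0, 0) = (4, 1, 1)
  W6 needs (4, 1, 0) <= (4, 1, 1) -> finishes; pool += (0, 3, 1) = (4, 4, 2)
  W4 needs (1, 3, 2) <= (4, 4, 2) -> finishes; pool += (0, 2, 0) = (4, 6, 2)
  W1 needs (4, 6, 2) <= (4, 6, 2) -> finishes; pool += (1, 0, 0) = (5, 6, 2)
(3) Exactly 1 of the possible complete orderings is a safe sequence.


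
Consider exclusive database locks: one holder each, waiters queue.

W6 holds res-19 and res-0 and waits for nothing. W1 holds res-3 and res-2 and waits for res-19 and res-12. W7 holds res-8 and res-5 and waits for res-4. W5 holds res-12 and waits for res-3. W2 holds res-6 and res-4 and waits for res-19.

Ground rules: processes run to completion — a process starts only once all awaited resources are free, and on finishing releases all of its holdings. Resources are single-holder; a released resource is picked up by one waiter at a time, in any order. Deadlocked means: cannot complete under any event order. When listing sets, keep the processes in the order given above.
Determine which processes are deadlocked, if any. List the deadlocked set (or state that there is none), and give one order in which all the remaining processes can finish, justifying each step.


The deadlocked set is W1 and W5.
Key observation: the waits loop around W1 -> W5 -> W1 with no way out; no other process is dragged down with it.
One completion order for the rest: W6, W2, W7.
Check, step by step:
  W6 waits on nothing -> runs at once and releases res-19 and res-0
  W2: everything it awaited (res-19) is free; runs, freeing res-6 and res-4
  W7: everything it awaited (res-4) is free; runs, freeing res-8 and res-5


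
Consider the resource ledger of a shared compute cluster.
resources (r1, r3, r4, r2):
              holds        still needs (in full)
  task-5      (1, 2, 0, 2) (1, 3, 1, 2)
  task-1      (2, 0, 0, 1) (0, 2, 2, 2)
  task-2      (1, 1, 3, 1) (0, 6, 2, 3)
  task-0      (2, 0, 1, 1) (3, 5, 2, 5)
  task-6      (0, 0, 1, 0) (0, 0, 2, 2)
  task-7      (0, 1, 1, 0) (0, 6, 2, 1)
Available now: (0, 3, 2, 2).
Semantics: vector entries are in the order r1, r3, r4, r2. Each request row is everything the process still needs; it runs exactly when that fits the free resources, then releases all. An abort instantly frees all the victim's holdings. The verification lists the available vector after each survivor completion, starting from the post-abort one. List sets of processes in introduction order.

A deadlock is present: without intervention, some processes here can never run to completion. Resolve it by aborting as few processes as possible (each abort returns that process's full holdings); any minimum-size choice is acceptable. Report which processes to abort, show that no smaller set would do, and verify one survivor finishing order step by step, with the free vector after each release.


The answer: abort task-7.
Key observation: task-2 could never have finished before the abort; with (0, 1, 1, 0) returned by task-7, it fits at step 4.
Minimality: the empty abort set fails — the state is deadlocked as it stands.
Survivors finish in the order: task-1, task-5, task-6, task-2, task-0. Step-by-step check (pool after the aborts first):
  pool = (0, 4, 3, 2)
  run task-1 (needs (0, 2, 2, 2), free (0, 4, 3, 2)); after release of (2, 0, 0, 1) the pool is (2, 4, 3, 3)
  run task-5 (needs (1, 3, 1, 2), free (2, 4, 3, 3)); after release of (1, 2, 0, 2) the pool is (3, 6, 3, 5)
  run task-6 (needs (0, 0, 2, 2), free (3, 6, 3, 5)); after release of (0, 0, 1, 0) the pool is (3, 6, 4, 5)
  run task-2 (needs (0, 6, 2, 3), free (3, 6, 4, 5)); after release of (1, 1, 3, 1) the pool is (4, 7, 7, 6)
  run task-0 (needs (3, 5, 2, 5), free (4, 7, 7, 6)); after release of (2, 0, 1, 1) the pool is (6, 7, 8, 7)


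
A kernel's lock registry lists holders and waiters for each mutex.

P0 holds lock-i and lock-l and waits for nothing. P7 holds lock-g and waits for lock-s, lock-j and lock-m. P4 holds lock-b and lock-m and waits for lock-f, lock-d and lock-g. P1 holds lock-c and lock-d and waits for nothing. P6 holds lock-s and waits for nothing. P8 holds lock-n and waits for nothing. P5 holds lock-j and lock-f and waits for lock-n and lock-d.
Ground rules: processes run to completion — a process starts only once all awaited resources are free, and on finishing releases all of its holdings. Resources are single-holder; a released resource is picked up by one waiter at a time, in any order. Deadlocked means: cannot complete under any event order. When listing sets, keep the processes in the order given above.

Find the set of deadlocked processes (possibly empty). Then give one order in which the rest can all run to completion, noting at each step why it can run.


The deadlocked set is P7 and P4.
Key observation: nobody on the ring P7 -> P4 -> P7 can start until another member finishes, which never happens; no other process is dragged down with it.
The rest can finish in the order P1, P6, P0, P8, P5.
Check, step by step:
  run P1 (it waits on nothing); releases lock-c and lock-d
  run P6 (it waits on nothing); releases lock-s
  run P0 (it waits on nothing); releases lock-i and lock-l
  run P8 (it waits on nothing); releases lock-n
  run P5 (all its waits — lock-n and lock-d — are resolved); releases lock-j and lock-f


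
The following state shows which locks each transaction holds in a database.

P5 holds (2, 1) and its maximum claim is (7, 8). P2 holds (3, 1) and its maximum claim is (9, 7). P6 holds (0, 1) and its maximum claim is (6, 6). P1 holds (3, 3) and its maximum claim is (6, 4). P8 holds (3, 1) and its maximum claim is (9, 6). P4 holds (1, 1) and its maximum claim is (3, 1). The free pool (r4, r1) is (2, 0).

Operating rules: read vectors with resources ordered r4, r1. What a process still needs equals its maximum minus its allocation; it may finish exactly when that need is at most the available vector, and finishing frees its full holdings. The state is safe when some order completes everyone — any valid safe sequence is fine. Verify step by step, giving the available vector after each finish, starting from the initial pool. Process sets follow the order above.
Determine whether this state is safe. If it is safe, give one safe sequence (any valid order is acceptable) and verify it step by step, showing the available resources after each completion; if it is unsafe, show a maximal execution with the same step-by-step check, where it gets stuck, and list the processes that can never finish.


The state is UNSAFE.
Key observation: even finishing P4, P1 leaves just (6, 4) free — too little r1 for any of the remaining processes.
A maximal execution: P4, P1 — then nothing else fits. Walking it through:
  pool = (2, 0)
  run P4 (needs (2, 0), free (2, 0)); after release of (1, 1) the pool is (3, 1)
  run P1 (needs (3, 1), free (3, 1)); after release of (3, 3) the pool is (6, 4)
  P5 cannot run: need (5, 7) vs free (6, 4) (insufficient r1)
  P2 cannot run: need (6, 6) vs free (6, 4) (insufficient r1)
  P6 cannot run: need (6, 5) vs free (6, 4) (insufficient r1)
  P8 cannot run: need (6, 5) vs free (6, 4) (insufficient r1)
Never able to finish: P5, P2, P6 and P8.


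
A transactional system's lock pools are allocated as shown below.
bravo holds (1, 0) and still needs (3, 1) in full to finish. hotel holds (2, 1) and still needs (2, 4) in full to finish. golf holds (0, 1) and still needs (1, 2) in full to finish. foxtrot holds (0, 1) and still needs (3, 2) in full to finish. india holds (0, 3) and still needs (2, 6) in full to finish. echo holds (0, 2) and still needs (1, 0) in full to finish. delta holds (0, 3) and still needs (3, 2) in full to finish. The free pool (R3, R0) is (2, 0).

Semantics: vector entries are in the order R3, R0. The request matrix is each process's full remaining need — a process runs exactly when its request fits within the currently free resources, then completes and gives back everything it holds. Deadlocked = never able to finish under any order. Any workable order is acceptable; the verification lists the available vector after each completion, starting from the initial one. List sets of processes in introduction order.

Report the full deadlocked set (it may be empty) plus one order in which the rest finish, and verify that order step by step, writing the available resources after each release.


Deadlocked: bravo, hotel, foxtrot, india and delta.
Key observation: after echo, golf the pool peaks at (2, 3), and each blocked process is short somewhere: bravo on R3; hotel on R0; foxtrot on R3; india on R0; delta on R3.
A valid finishing order for the others: echo, golf. Walking it through:
  pool = (2, 0)
  echo needs (1, 0) <= (2, 0) -> finishes; pool += (0, 2) = (2, 2)
  golf needs (1, 2) <= (2, 2) -> finishes; pool += (0, 1) = (2, 3)
None of the blocked processes ever fits:
  bravo cannot run: need (3, 1) vs free (2, 3) (insufficient R3)
  hotel cannot run: need (2, 4) vs free (2, 3) (insufficient R0)
  foxtrot cannot run: need (3, 2) vs free (2, 3) (insufficient R3)
  india cannot run: need (2, 6) vs free (2, 3) (insufficient R0)
  delta cannot run: need (3, 2) vs free (2, 3) (insufficient R3)


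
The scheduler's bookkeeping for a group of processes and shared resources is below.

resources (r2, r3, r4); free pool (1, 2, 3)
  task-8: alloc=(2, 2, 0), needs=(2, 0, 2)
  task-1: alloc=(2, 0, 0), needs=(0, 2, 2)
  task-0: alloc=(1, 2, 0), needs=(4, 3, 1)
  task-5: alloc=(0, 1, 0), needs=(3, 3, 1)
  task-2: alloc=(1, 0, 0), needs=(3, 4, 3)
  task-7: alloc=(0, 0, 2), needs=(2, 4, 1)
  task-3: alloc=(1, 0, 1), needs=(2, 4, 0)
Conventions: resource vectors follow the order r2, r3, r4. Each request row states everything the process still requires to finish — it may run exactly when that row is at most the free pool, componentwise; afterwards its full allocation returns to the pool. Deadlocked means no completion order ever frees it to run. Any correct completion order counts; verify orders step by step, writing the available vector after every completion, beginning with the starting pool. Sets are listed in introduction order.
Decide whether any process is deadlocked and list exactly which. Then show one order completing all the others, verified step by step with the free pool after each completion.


No process is deadlocked.
Key observation: the pool covers task-1 at once, and every later process fits after earlier releases.
The rest can finish in the order task-1, task-8, task-2, task-7, task-5, task-0, task-3. Step-by-step check:
  pool = (1, 2, 3)
  run task-1 (needs (0, 2, 2), free (1, 2, 3)); after release of (2, 0, 0) the pool is (3, 2, 3)
  run task-8 (needs (2, 0, 2), free (3, 2, 3)); after release of (2, 2, 0) the pool is (5, 4, 3)
  run task-2 (needs (3, 4, 3), free (5, 4, 3)); after release of (1, 0, 0) the pool is (6, 4, 3)
  run task-7 (needs (2, 4, 1), free (6, 4, 3)); after release of (0, 0, 2) the pool is (6, 4, 5)
  run task-5 (needs (3, 3, 1), free (6, 4, 5)); after release of (0, 1, 0) the pool is (6, 5, 5)
  run task-0 (needs (4, 3, 1), free (6, 5, 5)); after release of (1, 2, 0) the pool is (7, 7, 5)
  run task-3 (needs (2, 4, 0), free (7, 7, 5)); after release of (1, 0, 1) the pool is (8, 7, 6)


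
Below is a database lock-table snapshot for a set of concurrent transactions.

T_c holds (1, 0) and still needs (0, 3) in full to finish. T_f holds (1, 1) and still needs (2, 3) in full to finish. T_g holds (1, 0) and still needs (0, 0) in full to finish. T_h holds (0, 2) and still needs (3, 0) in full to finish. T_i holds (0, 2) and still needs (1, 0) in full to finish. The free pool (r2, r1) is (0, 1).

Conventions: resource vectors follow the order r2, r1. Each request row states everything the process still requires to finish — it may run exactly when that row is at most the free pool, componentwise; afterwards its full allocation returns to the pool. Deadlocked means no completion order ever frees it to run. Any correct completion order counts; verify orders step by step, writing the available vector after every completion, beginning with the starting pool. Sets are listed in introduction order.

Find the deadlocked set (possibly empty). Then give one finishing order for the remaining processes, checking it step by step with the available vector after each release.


No process is deadlocked.
Key observation: there is always a runnable process — T_g first — so the state unwinds completely.
A valid finishing order for the others: T_g, T_i, T_c, T_f, T_h. Verifying each step:
  pool = (0, 1)
  run T_g (needs (0, 0), free (0, 1)); after release of (1, 0) the pool is (1, 1)
  run T_i (needs (1, 0), free (1, 1)); after release of (0, 2) the pool is (1, 3)
  run T_c (needs (0, 3), free (1, 3)); after release of (1, 0) the pool is (2, 3)
  run T_f (needs (2, 3), free (2, 3)); after release of (1, 1) the pool is (3, 4)
  run T_h (needs (3, 0), free (3, 4)); after release of (0, 2) the pool is (3, 6)


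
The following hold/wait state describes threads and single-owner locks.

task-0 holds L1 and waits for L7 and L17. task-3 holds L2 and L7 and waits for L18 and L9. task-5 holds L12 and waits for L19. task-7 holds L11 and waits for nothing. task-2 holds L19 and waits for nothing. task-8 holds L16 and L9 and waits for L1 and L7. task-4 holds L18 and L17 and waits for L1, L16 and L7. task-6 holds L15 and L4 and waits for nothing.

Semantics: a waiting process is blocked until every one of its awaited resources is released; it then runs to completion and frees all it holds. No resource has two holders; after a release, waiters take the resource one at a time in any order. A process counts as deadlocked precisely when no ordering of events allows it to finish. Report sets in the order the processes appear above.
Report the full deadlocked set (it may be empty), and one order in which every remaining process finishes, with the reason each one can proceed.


Deadlocked set: task-0, task-3, task-8 and task-4.
Key observation: nobody on the ring task-0 -> task-3 -> task-8 -> task-0 can start until another member finishes, which never happens; task-4 is caught in further circular waits.
A valid finishing order for the others: task-7, task-2, task-6, task-5.
Check, step by step:
  task-7 waits on nothing -> runs at once and releases L11
  task-2 waits on nothing -> runs at once and releases L19
  task-6 waits on nothing -> runs at once and releases L15 and L4
  run task-5 (all its waits — L19 — are resolved); releases L12


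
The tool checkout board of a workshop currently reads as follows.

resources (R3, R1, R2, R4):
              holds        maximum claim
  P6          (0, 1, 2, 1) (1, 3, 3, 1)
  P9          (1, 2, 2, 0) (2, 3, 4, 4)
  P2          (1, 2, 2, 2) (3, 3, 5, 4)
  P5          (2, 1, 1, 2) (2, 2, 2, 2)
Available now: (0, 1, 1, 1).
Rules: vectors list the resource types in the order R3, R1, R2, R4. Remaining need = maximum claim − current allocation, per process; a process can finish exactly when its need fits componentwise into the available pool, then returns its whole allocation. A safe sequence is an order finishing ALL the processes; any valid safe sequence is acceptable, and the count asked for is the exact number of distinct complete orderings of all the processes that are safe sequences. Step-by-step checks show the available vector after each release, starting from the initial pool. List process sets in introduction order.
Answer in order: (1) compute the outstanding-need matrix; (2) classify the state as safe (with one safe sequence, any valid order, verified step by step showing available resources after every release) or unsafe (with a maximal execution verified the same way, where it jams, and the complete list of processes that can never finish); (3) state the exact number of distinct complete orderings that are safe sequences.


(1) Outstanding need per process (order R3, R1, R2, R4):
  P6: (1, 2, 1, 0)
  P9: (1, 1, 2, 4)
  P2: (2, 1, 3, 2)
  P5: (0, 1, 1, 0)
(2) SAFE — a valid safe sequence is P5, P6, P2, P9.
Key observation: at P5 the run first touches a limit — (0, 1, 1, 0) against (0, 1, 1, 1), exact on a resource it actually requests.
Walking it through:
  pool = (0, 1, 1, 1)
  P5: need (0, 1, 1, 0) fits (0, 1, 1, 1); releases (2, 1, 1, 2), pool now (2, 2, 2, 3)
  P6: need (1, 2, 1, 0) fits (2, 2, 2, 3); releases (0, 1, 2, 1), pool now (2, 3, 4, 4)
  P2: need (2, 1, 3, 2) fits (2, 3, 4, 4); releases (1, 2, 2, 2), pool now (3, 5, 6, 6)
  P9: need (1, 1, 2, 4) fits (3, 5, 6, 6); releases (1, 2, 2, 0), pool now (4, 7, 8, 6)
(3) Exactly 2 of the possible complete orderings are safe sequences.


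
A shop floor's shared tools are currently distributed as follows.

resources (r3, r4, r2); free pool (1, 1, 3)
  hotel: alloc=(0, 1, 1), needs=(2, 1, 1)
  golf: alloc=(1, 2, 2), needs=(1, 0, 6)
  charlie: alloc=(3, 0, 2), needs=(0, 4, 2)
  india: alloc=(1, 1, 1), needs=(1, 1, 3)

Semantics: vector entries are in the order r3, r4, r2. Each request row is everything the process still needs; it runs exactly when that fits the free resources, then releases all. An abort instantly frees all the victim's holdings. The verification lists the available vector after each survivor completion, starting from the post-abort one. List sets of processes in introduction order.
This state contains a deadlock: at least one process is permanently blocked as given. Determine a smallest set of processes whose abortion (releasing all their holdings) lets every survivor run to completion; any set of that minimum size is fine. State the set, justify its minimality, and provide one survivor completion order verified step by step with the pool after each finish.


Minimum abort set: charlie.
Key observation: golf was stuck for good until charlie gave back (3, 0, 2); in the order shown it finishes at step 2.
No smaller set exists: with zero aborts the deadlock remains.
One survivor order: hotel, golf, india. Step-by-step check (post-abort pool first):
  pool = (4, 1, 5)
  run hotel (needs (2, 1, 1), free (4, 1, 5)); after release of (0, 1, 1) the pool is (4, 2, 6)
  run golf (needs (1, 0, 6), free (4, 2, 6)); after release of (1, 2, 2) the pool is (5, 4, 8)
  run india (needs (1, 1, 3), free (5, 4, 8)); after release of (1, 1, 1) the pool is (6, 5, 9)


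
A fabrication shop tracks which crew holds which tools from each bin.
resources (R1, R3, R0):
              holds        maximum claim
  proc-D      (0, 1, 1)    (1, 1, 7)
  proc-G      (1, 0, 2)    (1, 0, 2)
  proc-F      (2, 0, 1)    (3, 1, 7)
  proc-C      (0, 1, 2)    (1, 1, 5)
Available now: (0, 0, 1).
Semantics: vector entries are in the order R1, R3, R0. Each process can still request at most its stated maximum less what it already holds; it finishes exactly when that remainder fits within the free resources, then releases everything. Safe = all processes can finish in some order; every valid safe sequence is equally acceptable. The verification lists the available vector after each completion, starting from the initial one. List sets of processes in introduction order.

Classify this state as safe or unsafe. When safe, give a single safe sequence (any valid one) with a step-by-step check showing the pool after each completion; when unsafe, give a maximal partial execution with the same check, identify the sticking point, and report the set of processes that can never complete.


UNSAFE.
Key observation: no order helps: past proc-G, proc-C, the free pool tops out at (1, 1, 5), below what each blocked process needs in R0.
Going as far as possible: proc-G, proc-C; after that, nothing fits. Walking it through:
  pool = (0, 0, 1)
  proc-G needs (0, 0, 0) <= (0, 0, 1) -> finishes; pool += (1, 0, 2) = (1, 0, 3)
  proc-C needs (1, 0, 3) <= (1, 0, 3) -> finishes; pool += (0, 1, 2) = (1, 1, 5)
  proc-D still needs (1, 0, 6) but only (1, 1, 5) is free — short on R0
  proc-F still needs (1, 1, 6) but only (1, 1, 5) is free — short on R0
Permanently blocked: proc-D and proc-F.


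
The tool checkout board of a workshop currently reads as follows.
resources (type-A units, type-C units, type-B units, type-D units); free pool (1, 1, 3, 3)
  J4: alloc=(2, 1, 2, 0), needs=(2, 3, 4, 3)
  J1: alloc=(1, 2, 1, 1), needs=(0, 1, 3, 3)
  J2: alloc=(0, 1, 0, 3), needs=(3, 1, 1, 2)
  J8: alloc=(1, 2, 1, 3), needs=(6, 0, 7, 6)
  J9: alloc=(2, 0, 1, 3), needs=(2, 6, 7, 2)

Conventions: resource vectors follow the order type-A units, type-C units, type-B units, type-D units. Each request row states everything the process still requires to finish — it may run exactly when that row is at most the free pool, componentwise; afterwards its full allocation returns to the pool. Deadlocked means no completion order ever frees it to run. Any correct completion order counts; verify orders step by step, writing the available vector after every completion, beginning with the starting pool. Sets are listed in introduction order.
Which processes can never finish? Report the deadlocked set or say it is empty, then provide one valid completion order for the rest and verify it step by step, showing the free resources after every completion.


Deadlocked: J8 and J9.
Key observation: once J1, J4, J2 finish, the pool peaks at (4, 5, 6, 7) — and every remaining process still needs more type-B units than that.
One completion order for the rest: J1, J4, J2. Check, step by step:
  pool = (1, 1, 3, 3)
  J1 needs (0, 1, 3, 3) <= (1, 1, 3, 3) -> finishes; pool += (1, 2, 1, 1) = (2, 3, 4, 4)
  J4 needs (2, 3, 4, 3) <= (2, 3, 4, 4) -> finishes; pool += (2, 1, 2, 0) = (4, 4, 6, 4)
  J2 needs (3, 1, 1, 2) <= (4, 4, 6, 4) -> finishes; pool += (0, 1, 0, 3) = (4, 5, 6, 7)
The stuck group stays short no matter what:
  blocked: J8 wants (6, 0, 7, 6), pool (4, 5, 6, 7) — not enough type-A units and type-B units
  blocked: J9 wants (2, 6, 7, 2), pool (4, 5, 6, 7) — not enough type-C units and type-B units


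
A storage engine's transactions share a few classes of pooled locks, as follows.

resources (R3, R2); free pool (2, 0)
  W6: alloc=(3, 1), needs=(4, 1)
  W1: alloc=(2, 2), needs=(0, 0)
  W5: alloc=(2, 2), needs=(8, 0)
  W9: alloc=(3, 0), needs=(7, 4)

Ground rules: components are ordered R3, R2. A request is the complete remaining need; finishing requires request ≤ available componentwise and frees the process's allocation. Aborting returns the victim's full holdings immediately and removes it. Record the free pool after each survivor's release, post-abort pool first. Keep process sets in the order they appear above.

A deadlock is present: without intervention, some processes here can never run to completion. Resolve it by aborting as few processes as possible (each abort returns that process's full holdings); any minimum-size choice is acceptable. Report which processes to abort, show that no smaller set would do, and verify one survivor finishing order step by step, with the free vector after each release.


Minimum abort set: W9.
Key observation: aborting W9 returns (3, 0), and W5 — hopeless before — runs at step 3 with the returned capacity in the pool.
Why nothing smaller works: aborting no one leaves the state deadlocked as given.
One survivor order: W1, W6, W5. Walking it through (post-abort pool first):
  pool = (5, 0)
  W1 needs (0, 0) <= (5, 0) -> finishes; pool += (2, 2) = (7, 2)
  W6 needs (4, 1) <= (7, 2) -> finishes; pool += (3, 1) = (10, 3)
  W5 needs (8, 0) <= (10, 3) -> finishes; pool += (2, 2) = (12, 5)


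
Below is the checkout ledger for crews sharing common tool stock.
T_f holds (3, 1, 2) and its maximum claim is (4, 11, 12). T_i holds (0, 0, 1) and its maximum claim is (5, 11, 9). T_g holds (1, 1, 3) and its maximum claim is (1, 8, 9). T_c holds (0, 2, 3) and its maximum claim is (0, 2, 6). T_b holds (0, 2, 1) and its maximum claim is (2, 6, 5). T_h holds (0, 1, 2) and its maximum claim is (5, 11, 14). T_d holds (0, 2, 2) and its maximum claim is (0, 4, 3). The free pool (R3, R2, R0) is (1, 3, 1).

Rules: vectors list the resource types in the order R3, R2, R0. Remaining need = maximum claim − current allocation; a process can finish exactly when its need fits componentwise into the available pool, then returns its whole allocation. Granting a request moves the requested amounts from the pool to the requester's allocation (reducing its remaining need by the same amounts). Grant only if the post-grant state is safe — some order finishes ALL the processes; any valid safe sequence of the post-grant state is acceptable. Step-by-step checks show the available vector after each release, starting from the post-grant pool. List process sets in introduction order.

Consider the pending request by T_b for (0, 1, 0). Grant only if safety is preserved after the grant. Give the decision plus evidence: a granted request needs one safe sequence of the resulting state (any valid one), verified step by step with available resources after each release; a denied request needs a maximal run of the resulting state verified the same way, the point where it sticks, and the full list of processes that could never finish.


DENY: after the grant no complete ordering would exist.
Key observation: after T_d, T_c the pool peaks at (1, 6, 6), and each blocked process is short somewhere: T_f on R2, R0; T_i on R3, R2, R0; T_g on R2; T_b on R3; T_h on R3, R2, R0.
Pretend the grant happened; the run T_d, T_c goes as far as possible. Verifying each step:
  pool = (1, 2, 1)
  run T_d (needs (0, 2, 1), free (1, 2, 1)); after release of (0, 2, 2) the pool is (1, 4, 3)
  run T_c (needs (0, 0, 3), free (1, 4, 3)); after release of (0, 2, 3) the pool is (1, 6, 6)
  T_f still needs (1, 10, 10) but only (1, 6, 6) is free — short on R2 and R0
  T_i still needs (5, 11, 8) but only (1, 6, 6) is free — short on R3, R2 and R0
  T_g still needs (0, 7, 6) but only (1, 6, 6) is free — short on R2
  T_b still needs (2, 3, 4) but only (1, 6, 6) is free — short on R3
  T_h still needs (5, 10, 12) but only (1, 6, 6) is free — short on R3, R2 and R0
Had the request been granted, T_f, T_i, T_g, T_b and T_h could never finish.


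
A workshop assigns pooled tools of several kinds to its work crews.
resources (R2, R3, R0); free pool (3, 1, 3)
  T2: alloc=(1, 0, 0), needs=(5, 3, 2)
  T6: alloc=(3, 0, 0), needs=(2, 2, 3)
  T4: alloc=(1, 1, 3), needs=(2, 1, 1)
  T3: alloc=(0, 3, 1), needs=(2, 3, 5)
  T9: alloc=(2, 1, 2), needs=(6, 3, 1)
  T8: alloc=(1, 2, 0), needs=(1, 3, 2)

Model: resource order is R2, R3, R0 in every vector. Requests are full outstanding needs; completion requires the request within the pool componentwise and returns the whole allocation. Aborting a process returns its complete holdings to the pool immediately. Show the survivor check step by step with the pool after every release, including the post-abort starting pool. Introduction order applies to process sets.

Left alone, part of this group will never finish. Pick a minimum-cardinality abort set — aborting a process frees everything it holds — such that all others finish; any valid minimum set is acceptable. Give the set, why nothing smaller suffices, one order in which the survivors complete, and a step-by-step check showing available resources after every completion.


Abort T9.
Key observation: T3 had no path to completion before; after the abort of T9 ((2, 1, 2) returned), step 2 is where it fits.
No smaller set exists: with zero aborts the deadlock remains.
The survivors complete as T4, T3, T8, T2, T6. Walking it through (starting from the post-abort pool):
  pool = (5, 2, 5)
  run T4 (needs (2, 1, 1), free (5, 2, 5)); after release of (1, 1, 3) the pool is (6, 3, 8)
  run T3 (needs (2, 3, 5), free (6, 3, 8)); after release of (0, 3, 1) the pool is (6, 6, 9)
  run T8 (needs (1, 3, 2), free (6, 6, 9)); after release of (1, 2, 0) the pool is (7, 8, 9)
  run T2 (needs (5, 3, 2), free (7, 8, 9)); after release of (1, 0, 0) the pool is (8, 8, 9)
  run T6 (needs (2, 2, 3), free (8, 8, 9)); after release of (3, 0, 0) the pool is (11, 8, 9)


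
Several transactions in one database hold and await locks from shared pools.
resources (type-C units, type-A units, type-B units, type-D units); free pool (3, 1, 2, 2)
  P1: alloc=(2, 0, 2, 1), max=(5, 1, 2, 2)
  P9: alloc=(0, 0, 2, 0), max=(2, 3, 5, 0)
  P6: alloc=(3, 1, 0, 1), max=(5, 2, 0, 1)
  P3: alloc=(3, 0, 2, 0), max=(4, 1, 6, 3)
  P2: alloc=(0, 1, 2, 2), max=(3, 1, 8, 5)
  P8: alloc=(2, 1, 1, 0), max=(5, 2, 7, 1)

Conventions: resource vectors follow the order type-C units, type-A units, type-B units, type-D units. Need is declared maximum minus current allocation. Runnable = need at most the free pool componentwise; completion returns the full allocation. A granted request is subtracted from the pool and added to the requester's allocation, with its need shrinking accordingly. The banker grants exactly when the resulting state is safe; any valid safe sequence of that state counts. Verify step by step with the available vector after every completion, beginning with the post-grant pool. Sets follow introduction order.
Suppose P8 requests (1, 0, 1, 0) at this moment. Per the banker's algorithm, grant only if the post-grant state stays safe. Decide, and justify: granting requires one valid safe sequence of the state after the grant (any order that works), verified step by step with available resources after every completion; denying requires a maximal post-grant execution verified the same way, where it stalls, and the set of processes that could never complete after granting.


DENY — the pretend-granted state is unsafe.
Key observation: after P6, P1 the pool peaks at (7, 2, 3, 4), and each blocked process is short somewhere: P9 on type-A units; P3 on type-B units; P2 on type-B units; P8 on type-B units.
On the post-grant state, P6, P1 is a maximal run — nothing extends it. Verifying each step:
  pool = (2, 1, 1, 2)
  P6 needs (2, 1, 0, 0) <= (2, 1, 1, 2) -> finishes; pool += (3, 1, 0, 1) = (5, 2, 1, 3)
  P1 needs (3, 1, 0, 1) <= (5, 2, 1, 3) -> finishes; pool += (2, 0, 2, 1) = (7, 2, 3, 4)
  P9 cannot run: need (2, 3, 3, 0) vs free (7, 2, 3, 4) (insufficient type-A units)
  P3 cannot run: need (1, 1, 4, 3) vs free (7, 2, 3, 4) (insufficient type-B units)
  P2 cannot run: need (3, 0, 6, 3) vs free (7, 2, 3, 4) (insufficient type-B units)
  P8 cannot run: need (2, 1, 5, 1) vs free (7, 2, 3, 4) (insufficient type-B units)
Post-grant, the permanently blocked set is P9, P3, P2 and P8.


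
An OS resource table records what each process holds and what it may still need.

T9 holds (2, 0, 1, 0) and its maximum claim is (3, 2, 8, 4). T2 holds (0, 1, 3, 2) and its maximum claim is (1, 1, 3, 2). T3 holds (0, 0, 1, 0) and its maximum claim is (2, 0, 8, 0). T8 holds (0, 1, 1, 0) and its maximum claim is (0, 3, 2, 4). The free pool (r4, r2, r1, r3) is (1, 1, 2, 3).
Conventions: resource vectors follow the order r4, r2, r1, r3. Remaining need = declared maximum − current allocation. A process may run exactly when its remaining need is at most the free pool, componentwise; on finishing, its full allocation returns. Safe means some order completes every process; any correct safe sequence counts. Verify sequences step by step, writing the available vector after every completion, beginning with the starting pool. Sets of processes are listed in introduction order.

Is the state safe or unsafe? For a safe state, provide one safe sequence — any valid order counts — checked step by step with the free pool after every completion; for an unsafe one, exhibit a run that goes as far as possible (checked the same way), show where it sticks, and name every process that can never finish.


The state is UNSAFE.
Key observation: T2, T8 can finish, but then (1, 3, 6, 5) is all there is, and the blocked group's r1 demands exceed it.
Going as far as possible: T2, T8; after that, nothing fits. Check, step by step:
  pool = (1, 1, 2, 3)
  run T2 (needs (1, 0, 0, 0), free (1, 1, 2, 3)); after release of (0, 1, 3, 2) the pool is (1, 2, 5, 5)
  run T8 (needs (0, 2, 1, 4), free (1, 2, 5, 5)); after release of (0, 1, 1, 0) the pool is (1, 3, 6, 5)
  T9 cannot run: need (1, 2, 7, 4) vs free (1, 3, 6, 5) (insufficient r1)
  T3 cannot run: need (2, 0, 7, 0) vs free (1, 3, 6, 5) (insufficient r4 and r1)
Never able to finish: T9 and T3.


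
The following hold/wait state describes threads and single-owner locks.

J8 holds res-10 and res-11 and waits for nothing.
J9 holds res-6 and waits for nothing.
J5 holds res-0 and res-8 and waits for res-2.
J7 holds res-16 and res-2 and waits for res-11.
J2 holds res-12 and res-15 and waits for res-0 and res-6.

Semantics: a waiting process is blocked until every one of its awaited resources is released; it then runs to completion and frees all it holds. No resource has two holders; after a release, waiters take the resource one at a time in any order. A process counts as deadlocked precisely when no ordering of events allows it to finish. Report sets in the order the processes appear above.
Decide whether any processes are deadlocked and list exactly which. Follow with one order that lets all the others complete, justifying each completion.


Nothing here is deadlocked.
Key observation: all waits point, directly or indirectly, at processes that can finish, so nothing is permanently blocked.
A valid finishing order for the others: J9, J8, J7, J5, J2.
Verifying each step:
  run J9 (it waits on nothing); releases res-6
  run J8 (it waits on nothing); releases res-10 and res-11
  J7 waits on res-11 — all released -> runs and releases res-16 and res-2
  J5 waits on res-2 — all released -> runs and releases res-0 and res-8
  J2 waits on res-0 and res-6 — all released -> runs and releases res-12 and res-15


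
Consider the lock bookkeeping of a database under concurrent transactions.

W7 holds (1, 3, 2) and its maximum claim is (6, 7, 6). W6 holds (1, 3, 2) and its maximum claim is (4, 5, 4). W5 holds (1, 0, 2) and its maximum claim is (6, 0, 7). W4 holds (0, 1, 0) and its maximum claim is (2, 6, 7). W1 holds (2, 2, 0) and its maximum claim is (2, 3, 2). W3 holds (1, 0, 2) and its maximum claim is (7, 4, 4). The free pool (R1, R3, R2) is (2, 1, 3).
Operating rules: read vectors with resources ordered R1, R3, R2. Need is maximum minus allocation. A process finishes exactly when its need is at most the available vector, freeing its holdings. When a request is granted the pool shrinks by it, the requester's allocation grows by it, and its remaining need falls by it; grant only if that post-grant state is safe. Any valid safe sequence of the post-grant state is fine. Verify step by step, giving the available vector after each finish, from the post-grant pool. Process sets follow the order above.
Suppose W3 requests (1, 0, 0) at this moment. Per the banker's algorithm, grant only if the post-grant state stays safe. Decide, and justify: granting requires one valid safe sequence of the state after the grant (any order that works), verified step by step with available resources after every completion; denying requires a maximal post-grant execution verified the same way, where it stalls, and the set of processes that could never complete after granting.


DENY: after the grant no complete ordering would exist.
Key observation: after W1, W6 the pool peaks at (4, 6, 5), and each blocked process is short somewhere: W7 on R1; W5 on R1; W4 on R2; W3 on R1.
Pretend the grant happened; the run W1, W6 goes as far as possible. Walking it through:
  pool = (1, 1, 3)
  W1 needs (0, 1, 2) <= (1, 1, 3) -> finishes; pool += (2, 2, 0) = (3, 3, 3)
  W6 needs (3, 2, 2) <= (3, 3, 3) -> finishes; pool += (1, 3, 2) = (4, 6, 5)
  W7 cannot run: need (5, 4, 4) vs free (4, 6, 5) (insufficient R1)
  W5 cannot run: need (5, 0, 5) vs free (4, 6, 5) (insufficient R1)
  W4 cannot run: need (2, 5, 7) vs free (4, 6, 5) (insufficient R2)
  W3 cannot run: need (5, 4, 2) vs free (4, 6, 5) (insufficient R1)
Had the request been granted, W7, W5, W4 and W3 could never finish.


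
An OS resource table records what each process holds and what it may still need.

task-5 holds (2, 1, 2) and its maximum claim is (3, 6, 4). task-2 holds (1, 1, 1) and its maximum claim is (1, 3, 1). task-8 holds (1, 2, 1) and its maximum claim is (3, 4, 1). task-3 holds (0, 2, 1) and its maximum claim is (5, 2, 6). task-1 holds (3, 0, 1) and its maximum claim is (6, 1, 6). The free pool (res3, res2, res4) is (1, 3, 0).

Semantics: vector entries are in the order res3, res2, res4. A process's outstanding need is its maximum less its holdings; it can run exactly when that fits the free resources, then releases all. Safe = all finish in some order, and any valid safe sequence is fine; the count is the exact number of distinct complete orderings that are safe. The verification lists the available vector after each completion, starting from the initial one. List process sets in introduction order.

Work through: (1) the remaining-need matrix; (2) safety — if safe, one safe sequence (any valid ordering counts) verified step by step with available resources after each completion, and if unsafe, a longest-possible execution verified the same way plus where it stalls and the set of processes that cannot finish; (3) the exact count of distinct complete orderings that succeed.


(1) Remaining need (order res3, res2, res4):
  task-5: (1, 5, 2)
  task-2: (0, 2, 0)
  task-8: (2, 2, 0)
  task-3: (5, 0, 5)
  task-1: (3, 1, 5)
(2) UNSAFE.
Key observation: even finishing task-2, task-8, task-5 leaves just (5, 7, 4) free — too little res4 for any of the remaining processes.
A maximal execution: task-2, task-8, task-5 — then nothing else fits. Verifying each step:
  pool = (1, 3, 0)
  task-2 needs (0, 2, 0) <= (1, 3, 0) -> finishes; pool += (1, 1, 1) = (2, 4, 1)
  task-8 needs (2, 2, 0) <= (2, 4, 1) -> finishes; pool += (1, 2, 1) = (3, 6, 2)
  task-5 needs (1, 5, 2) <= (3, 6, 2) -> finishes; pool += (2, 1, 2) = (5, 7, 4)
  blocked: task-3 wants (5, 0, 5), pool (5, 7, 4) — not enough res4
  blocked: task-1 wants (3, 1, 5), pool (5, 7, 4) — not enough res4
Processes that can never finish: task-3 and task-1.
(3) Precisely 0 of the possible complete orderings are safe sequences.


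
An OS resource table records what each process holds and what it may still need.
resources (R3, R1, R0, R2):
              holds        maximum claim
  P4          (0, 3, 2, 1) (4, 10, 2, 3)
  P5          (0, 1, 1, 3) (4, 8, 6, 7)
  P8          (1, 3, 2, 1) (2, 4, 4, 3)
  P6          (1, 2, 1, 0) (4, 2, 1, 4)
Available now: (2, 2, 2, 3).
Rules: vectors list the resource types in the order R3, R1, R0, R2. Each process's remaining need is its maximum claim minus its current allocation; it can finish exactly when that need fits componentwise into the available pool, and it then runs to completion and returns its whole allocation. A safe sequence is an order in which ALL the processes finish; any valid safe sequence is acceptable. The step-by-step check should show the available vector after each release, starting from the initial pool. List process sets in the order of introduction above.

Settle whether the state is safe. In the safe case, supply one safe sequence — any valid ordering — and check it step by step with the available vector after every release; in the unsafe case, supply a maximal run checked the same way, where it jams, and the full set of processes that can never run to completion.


SAFE — a valid safe sequence is P8, P6, P4, P5.
Key observation: P8 marks the first exact bind of the order: its need (1, 1, 2, 2) fits the free (2, 2, 2, 3) with zero slack on a requested resource.
Step-by-step check:
  pool = (2, 2, 2, 3)
  run P8 (needs (1, 1, 2, 2), free (2, 2, 2, 3)); after release of (1, 3, 2, 1) the pool is (3, 5, 4, 4)
  run P6 (needs (3, 0, 0, 4), free (3, 5, 4, 4)); after release of (1, 2, 1, 0) the pool is (4, 7, 5, 4)
  run P4 (needs (4, 7, 0, 2), free (4, 7, 5, 4)); after release of (0, 3, 2, 1) the pool is (4, 10, 7, 5)
  run P5 (needs (4, 7, 5, 4), free (4, 10, 7, 5)); after release of (0, 1, 1, 3) the pool is (4, 11, 8, 8)
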